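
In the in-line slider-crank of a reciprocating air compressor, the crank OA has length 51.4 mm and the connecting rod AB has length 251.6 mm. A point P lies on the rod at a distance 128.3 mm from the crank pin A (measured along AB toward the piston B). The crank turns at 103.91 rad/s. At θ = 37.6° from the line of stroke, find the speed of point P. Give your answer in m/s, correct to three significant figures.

4.09

ω = 103.9 rad/s.  Crank-pin speed |V_A| = rω = 5.341 m/s, perpendicular to OA.
Rod angle: sinφ = −(r/L) sinθ ⇒ φ = -7.160°; ω_rod = −rω cosθ/√(L²−r²sin²θ) = -16.951 rad/s.
V_P = V_A + ω_rod × AP, with AP = 0.1283 m along the rod.
Components: V_Px = −rω sinθ − a·ω_rod·sinφ = -3.5299 m/s;  V_Py = rω cosθ + a·ω_rod·cosφ = +2.0738 m/s.
|V_P| = √(V_Px² + V_Py²) = 4.0939 m/s.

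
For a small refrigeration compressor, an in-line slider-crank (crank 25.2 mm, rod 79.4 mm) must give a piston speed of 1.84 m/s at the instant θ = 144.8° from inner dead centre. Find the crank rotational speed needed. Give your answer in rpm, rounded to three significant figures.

For an in-line slider-crank, |v_piston| = rω|sinθ|·[1 + r cosθ/√(L² − r² sin²θ)].
With r = 0.0252 m, L = 0.0794 m, θ = 144.8°: the bracketed kinematic factor |dx/dθ| = 0.010694 m.
ω = v/|dx/dθ| = 1.84/0.010694 = 172.06 rad/s.
N = 60ω/(2π) = 1643 rpm.

1640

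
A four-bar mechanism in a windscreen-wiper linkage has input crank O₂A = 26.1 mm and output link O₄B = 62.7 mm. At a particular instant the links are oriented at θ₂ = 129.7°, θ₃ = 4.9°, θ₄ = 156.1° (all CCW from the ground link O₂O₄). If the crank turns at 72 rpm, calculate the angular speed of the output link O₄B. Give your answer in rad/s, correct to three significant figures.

5.35

ω₂ = 7.54 rad/s (from 72 rpm).
Differentiating the loop-closure r₂e^{iθ₂}+r₃e^{iθ₃}=r₁+r₄e^{iθ₄} gives r₂ω₂e^{iθ₂}+r₃ω₃e^{iθ₃}=r₄ω₄e^{iθ₄}.
Eliminating the other unknown: ω₄ = r₂ω₂ sin(θ₂−θ₃) / [r₄ sin(θ₄−θ₃)].
Numerator sine = +0.82115; denominator sine = +0.48175.
Result = 0.0261·7.54·(+0.82115) / (0.0627·(+0.48175)) = +5.3497 rad/s; magnitude 5.3497 rad/s.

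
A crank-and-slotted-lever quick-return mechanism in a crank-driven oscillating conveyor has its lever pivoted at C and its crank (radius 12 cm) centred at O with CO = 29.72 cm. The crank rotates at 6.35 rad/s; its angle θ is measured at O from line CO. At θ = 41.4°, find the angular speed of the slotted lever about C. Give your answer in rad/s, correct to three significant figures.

ω = 6.35 rad/s
Crank pin A relative to C: A = (d + r cosθ, r sinθ); lever angle φ = atan2(r sinθ, d + r cosθ).
Differentiating tanφ: φ̇ = rω(d cosθ + r)/(d² + r² + 2dr cosθ).
d² + r² + 2dr cosθ = |CA|² = 0.156232 m²;  d cosθ + r = +0.34293 m.
|ω_lever| = |0.12·6.35·+0.34293| / 0.156232 = 1.6726 rad/s.

1.67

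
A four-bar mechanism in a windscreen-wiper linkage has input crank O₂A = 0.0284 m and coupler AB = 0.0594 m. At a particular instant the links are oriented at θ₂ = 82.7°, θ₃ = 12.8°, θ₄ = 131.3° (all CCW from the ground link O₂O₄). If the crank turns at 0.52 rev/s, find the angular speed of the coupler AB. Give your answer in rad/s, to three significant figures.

1.33

ω₂ = 3.267 rad/s (from 0.52 rev/s).
Differentiating the loop-closure r₂e^{iθ₂}+r₃e^{iθ₃}=r₁+r₄e^{iθ₄} gives r₂ω₂e^{iθ₂}+r₃ω₃e^{iθ₃}=r₄ω₄e^{iθ₄}.
Eliminating the other unknown: ω₃ = r₂ω₂ sin(θ₄−θ₂) / [r₃ sin(θ₃−θ₄)].
Numerator sine = +0.75011; denominator sine = -0.87882.
Result = 0.0284·3.267·(+0.75011) / (0.0594·(-0.87882)) = -1.3333 rad/s; magnitude 1.3333 rad/s.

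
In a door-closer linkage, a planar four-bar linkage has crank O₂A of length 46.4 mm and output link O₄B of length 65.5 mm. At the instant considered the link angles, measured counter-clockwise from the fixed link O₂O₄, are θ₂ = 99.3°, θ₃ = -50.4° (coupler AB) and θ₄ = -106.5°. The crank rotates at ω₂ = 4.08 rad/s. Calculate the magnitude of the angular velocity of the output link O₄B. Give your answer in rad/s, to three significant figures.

ω₂ = 4.08 rad/s
Differentiating the loop-closure r₂e^{iθ₂}+r₃e^{iθ₃}=r₁+r₄e^{iθ₄} gives r₂ω₂e^{iθ₂}+r₃ω₃e^{iθ₃}=r₄ω₄e^{iθ₄}.
Eliminating the other unknown: ω₄ = r₂ω₂ sin(θ₂−θ₃) / [r₄ sin(θ₄−θ₃)].
Numerator sine = +0.50453; denominator sine = -0.83001.
Result = 0.0464·4.08·(+0.50453) / (0.0655·(-0.83001)) = -1.7569 rad/s; magnitude 1.7569 rad/s.

1.76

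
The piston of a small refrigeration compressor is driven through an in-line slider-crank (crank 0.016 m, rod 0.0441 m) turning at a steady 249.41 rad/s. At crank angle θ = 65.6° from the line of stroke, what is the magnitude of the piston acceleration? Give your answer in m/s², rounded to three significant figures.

167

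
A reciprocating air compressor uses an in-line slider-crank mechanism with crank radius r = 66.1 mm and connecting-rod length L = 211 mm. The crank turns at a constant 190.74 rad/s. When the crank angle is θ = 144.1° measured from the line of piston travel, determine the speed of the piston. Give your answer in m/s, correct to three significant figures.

ω = 190.7 rad/s
For an in-line slider-crank, x = r cosθ + √(L² − r² sin²θ), so v = −rω sinθ·[1 + r cosθ/√(L² − r² sin²θ)].
With r = 0.0661 m, L = 0.211 m, θ = 144.1°: √(L² − r² sin²θ) = 0.20741 m.
v = −0.0661·190.7·0.58637·[1 + 0.0661·-0.81004/0.20741] = -5.4844 m/s.
|v| = 5.4844 m/s.

5.48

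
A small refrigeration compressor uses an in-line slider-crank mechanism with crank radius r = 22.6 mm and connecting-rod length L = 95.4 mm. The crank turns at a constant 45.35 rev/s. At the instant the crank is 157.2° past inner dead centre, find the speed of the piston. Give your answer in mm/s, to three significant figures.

1950

ω = 2π·45.4 = 284.9 rad/s
For an in-line slider-crank, x = r cosθ + √(L² − r² sin²θ), so v = −rω sinθ·[1 + r cosθ/√(L² − r² sin²θ)].
With r = 0.0226 m, L = 0.0954 m, θ = 157.2°: √(L² − r² sin²θ) = 0.094997 m.
v = −0.0226·284.9·0.38752·[1 + 0.0226·-0.92186/0.094997] = -1.9482 m/s.
|v| = 1.9482 m/s = 1948.2 mm/s.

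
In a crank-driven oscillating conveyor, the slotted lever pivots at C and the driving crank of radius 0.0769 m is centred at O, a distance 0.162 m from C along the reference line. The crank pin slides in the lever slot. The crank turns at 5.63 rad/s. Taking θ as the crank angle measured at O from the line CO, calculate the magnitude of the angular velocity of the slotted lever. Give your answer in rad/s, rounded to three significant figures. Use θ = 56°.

ω = 5.63 rad/s
Crank pin A relative to C: A = (d + r cosθ, r sinθ); lever angle φ = atan2(r sinθ, d + r cosθ).
Differentiating tanφ: φ̇ = rω(d cosθ + r)/(d² + r² + 2dr cosθ).
d² + r² + 2dr cosθ = |CA|² = 0.0460902 m²;  d cosθ + r = +0.16749 m.
|ω_lever| = |0.0769·5.63·+0.16749| / 0.0460902 = 1.5733 rad/s.

1.57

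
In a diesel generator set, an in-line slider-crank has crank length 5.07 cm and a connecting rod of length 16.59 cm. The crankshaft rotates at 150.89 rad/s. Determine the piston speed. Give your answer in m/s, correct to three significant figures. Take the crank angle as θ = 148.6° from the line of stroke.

ω = 150.9 rad/s
For an in-line slider-crank, x = r cosθ + √(L² − r² sin²θ), so v = −rω sinθ·[1 + r cosθ/√(L² − r² sin²θ)].
With r = 0.0507 m, L = 0.1659 m, θ = 148.6°: √(L² − r² sin²θ) = 0.16378 m.
v = −0.0507·150.9·0.52101·[1 + 0.0507·-0.85355/0.16378] = -2.9327 m/s.
|v| = 2.9327 m/s.

2.93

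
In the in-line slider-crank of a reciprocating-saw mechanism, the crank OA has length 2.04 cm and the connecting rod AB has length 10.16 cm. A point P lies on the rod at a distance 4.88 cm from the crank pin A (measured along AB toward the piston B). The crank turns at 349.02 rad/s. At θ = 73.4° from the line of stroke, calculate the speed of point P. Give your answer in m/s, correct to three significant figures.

7.09

ω = 349 rad/s.  Crank-pin speed |V_A| = rω = 7.12 m/s, perpendicular to OA.
Rod angle: sinφ = −(r/L) sinθ ⇒ φ = -11.094°; ω_rod = −rω cosθ/√(L²−r²sin²θ) = -20.402 rad/s.
V_P = V_A + ω_rod × AP, with AP = 0.0488 m along the rod.
Components: V_Px = −rω sinθ − a·ω_rod·sinφ = -7.0148 m/s;  V_Py = rω cosθ + a·ω_rod·cosφ = +1.0571 m/s.
|V_P| = √(V_Px² + V_Py²) = 7.094 m/s.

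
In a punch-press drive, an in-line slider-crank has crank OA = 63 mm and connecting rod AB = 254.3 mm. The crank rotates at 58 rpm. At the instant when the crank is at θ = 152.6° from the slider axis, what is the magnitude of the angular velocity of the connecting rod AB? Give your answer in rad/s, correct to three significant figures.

ω = 6.074 rad/s (converted from 58 rpm).
The rod makes angle φ with the slider axis where L sinφ = r sinθ; differentiating, L cosφ·φ̇ = r ω cosθ.
L cosφ = √(L² − r² sin²θ) = 0.25264 m.
|ω_rod| = r ω |cosθ| / √(L² − r² sin²θ) = 0.063·6.074·0.88782/0.25264 = 1.3447 rad/s.

1.34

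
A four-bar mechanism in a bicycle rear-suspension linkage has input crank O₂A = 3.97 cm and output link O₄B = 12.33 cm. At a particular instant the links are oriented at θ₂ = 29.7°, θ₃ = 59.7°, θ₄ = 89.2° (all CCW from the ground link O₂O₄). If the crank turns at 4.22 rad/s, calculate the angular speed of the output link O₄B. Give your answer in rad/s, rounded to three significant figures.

1.38

ω₂ = 4.22 rad/s
Differentiating the loop-closure r₂e^{iθ₂}+r₃e^{iθ₃}=r₁+r₄e^{iθ₄} gives r₂ω₂e^{iθ₂}+r₃ω₃e^{iθ₃}=r₄ω₄e^{iθ₄}.
Eliminating the other unknown: ω₄ = r₂ω₂ sin(θ₂−θ₃) / [r₄ sin(θ₄−θ₃)].
Numerator sine = -0.50000; denominator sine = +0.49242.
Result = 0.0397·4.22·(-0.50000) / (0.1233·(+0.49242)) = -1.3797 rad/s; magnitude 1.3797 rad/s.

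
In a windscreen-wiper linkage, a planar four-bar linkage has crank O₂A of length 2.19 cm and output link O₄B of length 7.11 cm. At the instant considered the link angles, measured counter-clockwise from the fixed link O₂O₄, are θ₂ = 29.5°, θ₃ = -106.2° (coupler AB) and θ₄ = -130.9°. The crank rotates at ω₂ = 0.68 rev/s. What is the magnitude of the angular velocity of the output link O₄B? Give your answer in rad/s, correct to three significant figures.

ω₂ = 4.273 rad/s (from 0.68 rev/s).
Differentiating the loop-closure r₂e^{iθ₂}+r₃e^{iθ₃}=r₁+r₄e^{iθ₄} gives r₂ω₂e^{iθ₂}+r₃ω₃e^{iθ₃}=r₄ω₄e^{iθ₄}.
Eliminating the other unknown: ω₄ = r₂ω₂ sin(θ₂−θ₃) / [r₄ sin(θ₄−θ₃)].
Numerator sine = +0.69842; denominator sine = -0.41787.
Result = 0.0219·4.273·(+0.69842) / (0.0711·(-0.41787)) = -2.1996 rad/s; magnitude 2.1996 rad/s.

2.20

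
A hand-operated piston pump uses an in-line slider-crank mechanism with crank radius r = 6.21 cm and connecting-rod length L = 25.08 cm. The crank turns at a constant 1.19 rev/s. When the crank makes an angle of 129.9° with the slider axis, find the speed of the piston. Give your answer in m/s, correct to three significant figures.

ω = 2π·1.19 = 7.477 rad/s
For an in-line slider-crank, x = r cosθ + √(L² − r² sin²θ), so v = −rω sinθ·[1 + r cosθ/√(L² − r² sin²θ)].
With r = 0.0621 m, L = 0.2508 m, θ = 129.9°: √(L² − r² sin²θ) = 0.24623 m.
v = −0.0621·7.477·0.76717·[1 + 0.0621·-0.64145/0.24623] = -0.29859 m/s.
|v| = 0.29859 m/s.

0.299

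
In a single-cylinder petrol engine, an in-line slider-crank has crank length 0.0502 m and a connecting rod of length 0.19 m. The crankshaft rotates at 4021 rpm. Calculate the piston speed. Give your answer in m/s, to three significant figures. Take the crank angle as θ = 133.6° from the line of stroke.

ω = 2π·4021/60 = 421.1 rad/s
For an in-line slider-crank, x = r cosθ + √(L² − r² sin²θ), so v = −rω sinθ·[1 + r cosθ/√(L² − r² sin²θ)].
With r = 0.0502 m, L = 0.19 m, θ = 133.6°: √(L² − r² sin²θ) = 0.18649 m.
v = −0.0502·421.1·0.72417·[1 + 0.0502·-0.68962/0.18649] = -12.466 m/s.
|v| = 12.466 m/s.

12.5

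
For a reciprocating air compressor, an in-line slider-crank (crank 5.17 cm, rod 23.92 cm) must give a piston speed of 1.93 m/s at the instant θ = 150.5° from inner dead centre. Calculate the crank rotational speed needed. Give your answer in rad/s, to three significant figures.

For an in-line slider-crank, |v_piston| = rω|sinθ|·[1 + r cosθ/√(L² − r² sin²θ)].
With r = 0.0517 m, L = 0.2392 m, θ = 150.5°: the bracketed kinematic factor |dx/dθ| = 0.020642 m.
ω = v/|dx/dθ| = 1.93/0.020642 = 93.499 rad/s.

93.5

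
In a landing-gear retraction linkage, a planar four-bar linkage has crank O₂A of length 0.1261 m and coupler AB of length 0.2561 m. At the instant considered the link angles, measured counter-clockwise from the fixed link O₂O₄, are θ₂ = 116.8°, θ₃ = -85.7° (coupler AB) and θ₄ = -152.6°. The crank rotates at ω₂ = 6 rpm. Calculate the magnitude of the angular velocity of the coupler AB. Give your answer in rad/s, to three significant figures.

0.336

ω₂ = 0.6283 rad/s (from 6 rpm).
Differentiating the loop-closure r₂e^{iθ₂}+r₃e^{iθ₃}=r₁+r₄e^{iθ₄} gives r₂ω₂e^{iθ₂}+r₃ω₃e^{iθ₃}=r₄ω₄e^{iθ₄}.
Eliminating the other unknown: ω₃ = r₂ω₂ sin(θ₄−θ₂) / [r₃ sin(θ₃−θ₄)].
Numerator sine = +0.99995; denominator sine = +0.91982.
Result = 0.1261·0.6283·(+0.99995) / (0.2561·(+0.91982)) = +0.33632 rad/s; magnitude 0.33632 rad/s.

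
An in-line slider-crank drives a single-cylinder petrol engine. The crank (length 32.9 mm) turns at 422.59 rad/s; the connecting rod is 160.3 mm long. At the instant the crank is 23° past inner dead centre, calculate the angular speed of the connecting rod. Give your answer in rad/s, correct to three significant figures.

80.1

ω = 422.6 rad/s
The rod makes angle φ with the slider axis where L sinφ = r sinθ; differentiating, L cosφ·φ̇ = r ω cosθ.
L cosφ = √(L² − r² sin²θ) = 0.15978 m.
|ω_rod| = r ω |cosθ| / √(L² − r² sin²θ) = 0.0329·422.6·0.92050/0.15978 = 80.096 rad/s.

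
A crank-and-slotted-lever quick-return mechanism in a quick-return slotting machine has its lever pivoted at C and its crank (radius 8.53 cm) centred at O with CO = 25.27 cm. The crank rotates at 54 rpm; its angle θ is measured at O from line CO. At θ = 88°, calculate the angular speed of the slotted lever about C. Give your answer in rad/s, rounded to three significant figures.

ω = 5.655 rad/s (from 54 rpm).
Crank pin A relative to C: A = (d + r cosθ, r sinθ); lever angle φ = atan2(r sinθ, d + r cosθ).
Differentiating tanφ: φ̇ = rω(d cosθ + r)/(d² + r² + 2dr cosθ).
d² + r² + 2dr cosθ = |CA|² = 0.0726379 m²;  d cosθ + r = +0.094119 m.
|ω_lever| = |0.0853·5.655·+0.094119| / 0.0726379 = 0.62501 rad/s.

0.625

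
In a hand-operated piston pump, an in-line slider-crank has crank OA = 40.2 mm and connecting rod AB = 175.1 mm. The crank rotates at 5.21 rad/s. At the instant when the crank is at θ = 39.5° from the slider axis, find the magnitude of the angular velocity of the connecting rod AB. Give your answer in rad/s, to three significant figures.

0.933

ω = 5.21 rad/s
The rod makes angle φ with the slider axis where L sinφ = r sinθ; differentiating, L cosφ·φ̇ = r ω cosθ.
L cosφ = √(L² − r² sin²θ) = 0.17322 m.
|ω_rod| = r ω |cosθ| / √(L² − r² sin²θ) = 0.0402·5.21·0.77162/0.17322 = 0.93296 rad/s.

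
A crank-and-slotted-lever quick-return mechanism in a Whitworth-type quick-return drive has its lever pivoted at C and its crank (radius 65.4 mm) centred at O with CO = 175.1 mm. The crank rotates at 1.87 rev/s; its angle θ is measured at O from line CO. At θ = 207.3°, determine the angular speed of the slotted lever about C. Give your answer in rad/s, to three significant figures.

ω = 11.75 rad/s (from 1.87 rev/s).
Crank pin A relative to C: A = (d + r cosθ, r sinθ); lever angle φ = atan2(r sinθ, d + r cosθ).
Differentiating tanφ: φ̇ = rω(d cosθ + r)/(d² + r² + 2dr cosθ).
d² + r² + 2dr cosθ = |CA|² = 0.0145851 m²;  d cosθ + r = -0.090197 m.
|ω_lever| = |0.0654·11.75·-0.090197| / 0.0145851 = 4.7521 rad/s.

4.75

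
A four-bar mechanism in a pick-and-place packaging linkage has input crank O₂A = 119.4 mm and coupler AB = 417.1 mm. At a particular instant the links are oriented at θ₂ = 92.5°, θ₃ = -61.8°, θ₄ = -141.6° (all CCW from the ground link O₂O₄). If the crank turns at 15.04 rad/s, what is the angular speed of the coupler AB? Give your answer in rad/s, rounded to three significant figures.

ω₂ = 15.04 rad/s
Differentiating the loop-closure r₂e^{iθ₂}+r₃e^{iθ₃}=r₁+r₄e^{iθ₄} gives r₂ω₂e^{iθ₂}+r₃ω₃e^{iθ₃}=r₄ω₄e^{iθ₄}.
Eliminating the other unknown: ω₃ = r₂ω₂ sin(θ₄−θ₂) / [r₃ sin(θ₃−θ₄)].
Numerator sine = +0.81004; denominator sine = +0.98420.
Result = 0.1194·15.04·(+0.81004) / (0.4171·(+0.98420)) = +3.5435 rad/s; magnitude 3.5435 rad/s.

3.54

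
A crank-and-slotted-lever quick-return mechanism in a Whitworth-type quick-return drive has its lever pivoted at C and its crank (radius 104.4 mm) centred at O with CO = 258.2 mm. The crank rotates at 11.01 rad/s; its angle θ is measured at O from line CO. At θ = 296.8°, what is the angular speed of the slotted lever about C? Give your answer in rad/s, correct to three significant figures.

ω = 11.01 rad/s
Crank pin A relative to C: A = (d + r cosθ, r sinθ); lever angle φ = atan2(r sinθ, d + r cosθ).
Differentiating tanφ: φ̇ = rω(d cosθ + r)/(d² + r² + 2dr cosθ).
d² + r² + 2dr cosθ = |CA|² = 0.101874 m²;  d cosθ + r = +0.22082 m.
|ω_lever| = |0.1044·11.01·+0.22082| / 0.101874 = 2.4915 rad/s.

2.49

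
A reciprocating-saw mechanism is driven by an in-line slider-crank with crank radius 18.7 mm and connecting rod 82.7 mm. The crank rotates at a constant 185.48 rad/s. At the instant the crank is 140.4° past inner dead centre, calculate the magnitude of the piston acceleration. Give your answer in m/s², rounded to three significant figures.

ω = 185.5 rad/s
x(θ) = r cosθ + √(L² − r² sin²θ); with ω constant, a = ω²·d²x/dθ².
d²x/dθ² = −r cosθ − r²(cos2θ)/√u − r⁴ sin²2θ/(4u^{3/2}),  u = L² − r² sin²θ = 0.00669721 m².
Substituting r = 0.0187 m, L = 0.0827 m, θ = 140.4°: d²x/dθ² = +0.013554 m.
a = ω²·d²x/dθ² = (185.5)²·(+0.013554) = +466.3 m/s²;  |a| = 466.3 m/s².

466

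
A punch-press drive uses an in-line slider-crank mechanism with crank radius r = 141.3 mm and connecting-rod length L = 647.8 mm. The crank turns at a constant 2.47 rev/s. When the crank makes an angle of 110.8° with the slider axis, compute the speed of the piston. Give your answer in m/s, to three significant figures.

ω = 2π·2.47 = 15.52 rad/s
For an in-line slider-crank, x = r cosθ + √(L² − r² sin²θ), so v = −rω sinθ·[1 + r cosθ/√(L² − r² sin²θ)].
With r = 0.1413 m, L = 0.6478 m, θ = 110.8°: √(L² − r² sin²θ) = 0.63419 m.
v = −0.1413·15.52·0.93483·[1 + 0.1413·-0.35511/0.63419] = -1.8878 m/s.
|v| = 1.8878 m/s.

1.89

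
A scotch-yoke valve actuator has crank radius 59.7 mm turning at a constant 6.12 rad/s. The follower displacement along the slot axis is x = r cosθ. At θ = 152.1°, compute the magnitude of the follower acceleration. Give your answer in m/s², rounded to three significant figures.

ω = 6.12 rad/s
x = r cosθ ⇒ ẍ = −rω² cosθ (ω constant).
|a| = rω²|cosθ| = 0.0597·(6.12)²·|cos 152.1°| = 1.9761 m/s².

1.98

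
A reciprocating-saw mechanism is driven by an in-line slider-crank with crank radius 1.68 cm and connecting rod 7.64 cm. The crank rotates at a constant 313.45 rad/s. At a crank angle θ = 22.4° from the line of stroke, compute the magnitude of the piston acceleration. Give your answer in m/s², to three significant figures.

ω = 313.4 rad/s
x(θ) = r cosθ + √(L² − r² sin²θ); with ω constant, a = ω²·d²x/dθ².
d²x/dθ² = −r cosθ − r²(cos2θ)/√u − r⁴ sin²2θ/(4u^{3/2}),  u = L² − r² sin²θ = 0.00579597 m².
Substituting r = 0.0168 m, L = 0.0764 m, θ = 22.4°: d²x/dθ² = -0.018185 m.
a = ω²·d²x/dθ² = (313.4)²·(-0.018185) = -1786.7 m/s²;  |a| = 1786.7 m/s².

1790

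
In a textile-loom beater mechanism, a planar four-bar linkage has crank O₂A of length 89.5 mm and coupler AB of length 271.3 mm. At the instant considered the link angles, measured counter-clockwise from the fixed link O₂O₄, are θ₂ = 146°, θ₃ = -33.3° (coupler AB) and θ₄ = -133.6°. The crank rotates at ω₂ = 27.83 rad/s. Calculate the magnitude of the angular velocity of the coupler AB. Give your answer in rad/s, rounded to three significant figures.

ω₂ = 27.83 rad/s
Differentiating the loop-closure r₂e^{iθ₂}+r₃e^{iθ₃}=r₁+r₄e^{iθ₄} gives r₂ω₂e^{iθ₂}+r₃ω₃e^{iθ₃}=r₄ω₄e^{iθ₄}.
Eliminating the other unknown: ω₃ = r₂ω₂ sin(θ₄−θ₂) / [r₃ sin(θ₃−θ₄)].
Numerator sine = +0.98600; denominator sine = +0.98389.
Result = 0.0895·27.83·(+0.98600) / (0.2713·(+0.98389)) = +9.2006 rad/s; magnitude 9.2006 rad/s.

9.20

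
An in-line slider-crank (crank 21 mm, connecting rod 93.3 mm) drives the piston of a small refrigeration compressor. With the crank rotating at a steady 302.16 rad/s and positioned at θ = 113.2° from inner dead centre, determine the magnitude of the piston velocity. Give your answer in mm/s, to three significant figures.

5300

ω = 302.2 rad/s
For an in-line slider-crank, x = r cosθ + √(L² − r² sin²θ), so v = −rω sinθ·[1 + r cosθ/√(L² − r² sin²θ)].
With r = 0.021 m, L = 0.0933 m, θ = 113.2°: √(L² − r² sin²θ) = 0.091282 m.
v = −0.021·302.2·0.91914·[1 + 0.021·-0.39394/0.091282] = -5.3037 m/s.
|v| = 5.3037 m/s = 5303.7 mm/s.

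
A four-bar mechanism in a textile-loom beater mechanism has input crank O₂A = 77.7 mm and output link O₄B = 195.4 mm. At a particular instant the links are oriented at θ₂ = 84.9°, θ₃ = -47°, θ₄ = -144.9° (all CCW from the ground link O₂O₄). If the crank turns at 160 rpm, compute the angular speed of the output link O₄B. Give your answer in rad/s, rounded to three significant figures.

ω₂ = 16.76 rad/s (from 160 rpm).
Differentiating the loop-closure r₂e^{iθ₂}+r₃e^{iθ₃}=r₁+r₄e^{iθ₄} gives r₂ω₂e^{iθ₂}+r₃ω₃e^{iθ₃}=r₄ω₄e^{iθ₄}.
Eliminating the other unknown: ω₄ = r₂ω₂ sin(θ₂−θ₃) / [r₄ sin(θ₄−θ₃)].
Numerator sine = +0.74431; denominator sine = -0.99051.
Result = 0.0777·16.76·(+0.74431) / (0.1954·(-0.99051)) = -5.0066 rad/s; magnitude 5.0066 rad/s.

5.01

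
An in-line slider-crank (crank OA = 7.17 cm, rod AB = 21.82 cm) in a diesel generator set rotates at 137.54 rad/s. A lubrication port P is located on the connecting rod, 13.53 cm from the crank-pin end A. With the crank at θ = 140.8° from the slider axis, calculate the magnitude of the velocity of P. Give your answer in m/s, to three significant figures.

5.98

ω = 137.5 rad/s.  Crank-pin speed |V_A| = rω = 9.8616 m/s, perpendicular to OA.
Rod angle: sinφ = −(r/L) sinθ ⇒ φ = -11.987°; ω_rod = −rω cosθ/√(L²−r²sin²θ) = +35.805 rad/s.
V_P = V_A + ω_rod × AP, with AP = 0.1353 m along the rod.
Components: V_Px = −rω sinθ − a·ω_rod·sinφ = -5.2267 m/s;  V_Py = rω cosθ + a·ω_rod·cosφ = -2.9035 m/s.
|V_P| = √(V_Px² + V_Py²) = 5.979 m/s.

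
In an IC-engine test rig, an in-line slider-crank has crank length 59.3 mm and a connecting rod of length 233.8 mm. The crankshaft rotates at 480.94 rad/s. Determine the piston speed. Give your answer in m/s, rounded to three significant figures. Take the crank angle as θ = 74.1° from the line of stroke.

ω = 480.9 rad/s
For an in-line slider-crank, x = r cosθ + √(L² − r² sin²θ), so v = −rω sinθ·[1 + r cosθ/√(L² − r² sin²θ)].
With r = 0.0593 m, L = 0.2338 m, θ = 74.1°: √(L² − r² sin²θ) = 0.22674 m.
v = −0.0593·480.9·0.96174·[1 + 0.0593·0.27396/0.22674] = -29.394 m/s.
|v| = 29.394 m/s.

29.4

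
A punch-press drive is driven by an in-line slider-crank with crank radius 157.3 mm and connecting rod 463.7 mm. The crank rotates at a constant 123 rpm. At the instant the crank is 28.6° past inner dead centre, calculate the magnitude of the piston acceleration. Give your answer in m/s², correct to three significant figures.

ω = 2π·123/60 = 12.88 rad/s
x(θ) = r cosθ + √(L² − r² sin²θ); with ω constant, a = ω²·d²x/dθ².
d²x/dθ² = −r cosθ − r²(cos2θ)/√u − r⁴ sin²2θ/(4u^{3/2}),  u = L² − r² sin²θ = 0.209348 m².
Substituting r = 0.1573 m, L = 0.4637 m, θ = 28.6°: d²x/dθ² = -0.16853 m.
a = ω²·d²x/dθ² = (12.88)²·(-0.16853) = -27.961 m/s²;  |a| = 27.961 m/s².

28.0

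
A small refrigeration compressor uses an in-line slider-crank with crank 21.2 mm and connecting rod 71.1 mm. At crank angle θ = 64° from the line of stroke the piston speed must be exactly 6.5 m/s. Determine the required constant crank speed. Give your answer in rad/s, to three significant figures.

For an in-line slider-crank, |v_piston| = rω|sinθ|·[1 + r cosθ/√(L² − r² sin²θ)].
With r = 0.0212 m, L = 0.0711 m, θ = 64°: the bracketed kinematic factor |dx/dθ| = 0.02164 m.
ω = v/|dx/dθ| = 6.5/0.02164 = 300.38 rad/s.

300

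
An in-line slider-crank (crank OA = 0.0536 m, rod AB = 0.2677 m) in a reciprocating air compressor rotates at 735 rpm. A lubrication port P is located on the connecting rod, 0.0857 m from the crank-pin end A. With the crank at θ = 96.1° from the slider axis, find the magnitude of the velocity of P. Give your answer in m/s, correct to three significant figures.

ω = 76.97 rad/s.  Crank-pin speed |V_A| = rω = 4.1255 m/s, perpendicular to OA.
Rod angle: sinφ = −(r/L) sinθ ⇒ φ = -11.484°; ω_rod = −rω cosθ/√(L²−r²sin²θ) = +1.6711 rad/s.
V_P = V_A + ω_rod × AP, with AP = 0.0857 m along the rod.
Components: V_Px = −rω sinθ − a·ω_rod·sinφ = -4.0737 m/s;  V_Py = rω cosθ + a·ω_rod·cosφ = -0.29805 m/s.
|V_P| = √(V_Px² + V_Py²) = 4.0846 m/s.

4.08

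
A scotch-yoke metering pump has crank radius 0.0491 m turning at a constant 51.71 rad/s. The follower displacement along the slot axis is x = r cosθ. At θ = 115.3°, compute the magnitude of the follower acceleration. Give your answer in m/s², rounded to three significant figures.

56.1

ω = 51.71 rad/s
x = r cosθ ⇒ ẍ = −rω² cosθ (ω constant).
|a| = rω²|cosθ| = 0.0491·(51.71)²·|cos 115.3°| = 56.108 m/s².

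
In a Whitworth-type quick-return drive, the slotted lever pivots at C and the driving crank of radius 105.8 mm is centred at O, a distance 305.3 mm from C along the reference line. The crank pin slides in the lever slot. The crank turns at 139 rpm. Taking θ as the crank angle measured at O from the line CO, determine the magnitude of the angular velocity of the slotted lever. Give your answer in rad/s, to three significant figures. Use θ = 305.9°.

ω = 14.56 rad/s (from 139 rpm).
Crank pin A relative to C: A = (d + r cosθ, r sinθ); lever angle φ = atan2(r sinθ, d + r cosθ).
Differentiating tanφ: φ̇ = rω(d cosθ + r)/(d² + r² + 2dr cosθ).
d² + r² + 2dr cosθ = |CA|² = 0.142282 m²;  d cosθ + r = +0.28482 m.
|ω_lever| = |0.1058·14.56·+0.28482| / 0.142282 = 3.0828 rad/s.

3.08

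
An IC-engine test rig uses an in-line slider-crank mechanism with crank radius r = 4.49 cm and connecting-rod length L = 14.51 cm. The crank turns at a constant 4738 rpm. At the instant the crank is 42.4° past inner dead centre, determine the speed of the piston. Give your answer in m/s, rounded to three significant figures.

ω = 2π·4738/60 = 496.2 rad/s
For an in-line slider-crank, x = r cosθ + √(L² − r² sin²θ), so v = −rω sinθ·[1 + r cosθ/√(L² − r² sin²θ)].
With r = 0.0449 m, L = 0.1451 m, θ = 42.4°: √(L² − r² sin²θ) = 0.14191 m.
v = −0.0449·496.2·0.67430·[1 + 0.0449·0.73846/0.14191] = -18.532 m/s.
|v| = 18.532 m/s.

18.5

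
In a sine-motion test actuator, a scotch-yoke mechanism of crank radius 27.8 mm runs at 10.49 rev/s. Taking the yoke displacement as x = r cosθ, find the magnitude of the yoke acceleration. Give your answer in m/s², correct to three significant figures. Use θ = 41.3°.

90.7

ω = 65.91 rad/s (from 10.49 rev/s).
x = r cosθ ⇒ ẍ = −rω² cosθ (ω constant).
|a| = rω²|cosθ| = 0.0278·(65.91)²·|cos 41.3°| = 90.729 m/s².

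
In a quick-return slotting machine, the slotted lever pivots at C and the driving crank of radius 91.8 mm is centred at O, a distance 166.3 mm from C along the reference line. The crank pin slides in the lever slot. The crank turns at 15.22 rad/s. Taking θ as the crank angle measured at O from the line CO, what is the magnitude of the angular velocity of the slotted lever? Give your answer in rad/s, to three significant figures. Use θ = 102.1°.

2.68

ω = 15.22 rad/s
Crank pin A relative to C: A = (d + r cosθ, r sinθ); lever angle φ = atan2(r sinθ, d + r cosθ).
Differentiating tanφ: φ̇ = rω(d cosθ + r)/(d² + r² + 2dr cosθ).
d² + r² + 2dr cosθ = |CA|² = 0.0296827 m²;  d cosθ + r = +0.05694 m.
|ω_lever| = |0.0918·15.22·+0.05694| / 0.0296827 = 2.6802 rad/s.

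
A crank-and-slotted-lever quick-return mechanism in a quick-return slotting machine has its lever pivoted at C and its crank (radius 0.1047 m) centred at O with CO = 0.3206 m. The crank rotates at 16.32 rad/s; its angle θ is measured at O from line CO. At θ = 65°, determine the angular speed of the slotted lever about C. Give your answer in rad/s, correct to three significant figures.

ω = 16.32 rad/s
Crank pin A relative to C: A = (d + r cosθ, r sinθ); lever angle φ = atan2(r sinθ, d + r cosθ).
Differentiating tanφ: φ̇ = rω(d cosθ + r)/(d² + r² + 2dr cosθ).
d² + r² + 2dr cosθ = |CA|² = 0.142118 m²;  d cosθ + r = +0.24019 m.
|ω_lever| = |0.1047·16.32·+0.24019| / 0.142118 = 2.8878 rad/s.

2.89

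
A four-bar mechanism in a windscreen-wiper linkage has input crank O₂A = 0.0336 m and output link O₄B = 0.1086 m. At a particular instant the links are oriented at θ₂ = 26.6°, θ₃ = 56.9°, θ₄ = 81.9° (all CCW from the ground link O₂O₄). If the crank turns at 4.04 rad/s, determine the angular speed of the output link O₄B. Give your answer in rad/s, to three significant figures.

ω₂ = 4.04 rad/s
Differentiating the loop-closure r₂e^{iθ₂}+r₃e^{iθ₃}=r₁+r₄e^{iθ₄} gives r₂ω₂e^{iθ₂}+r₃ω₃e^{iθ₃}=r₄ω₄e^{iθ₄}.
Eliminating the other unknown: ω₄ = r₂ω₂ sin(θ₂−θ₃) / [r₄ sin(θ₄−θ₃)].
Numerator sine = -0.50453; denominator sine = +0.42262.
Result = 0.0336·4.04·(-0.50453) / (0.1086·(+0.42262)) = -1.4922 rad/s; magnitude 1.4922 rad/s.

1.49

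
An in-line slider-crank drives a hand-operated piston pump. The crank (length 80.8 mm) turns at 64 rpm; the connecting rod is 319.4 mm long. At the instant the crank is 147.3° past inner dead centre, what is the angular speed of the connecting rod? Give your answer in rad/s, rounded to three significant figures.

1.44

ω = 6.702 rad/s (converted from 64 rpm).
The rod makes angle φ with the slider axis where L sinφ = r sinθ; differentiating, L cosφ·φ̇ = r ω cosθ.
L cosφ = √(L² − r² sin²θ) = 0.3164 m.
|ω_rod| = r ω |cosθ| / √(L² − r² sin²θ) = 0.0808·6.702·0.84151/0.3164 = 1.4403 rad/s.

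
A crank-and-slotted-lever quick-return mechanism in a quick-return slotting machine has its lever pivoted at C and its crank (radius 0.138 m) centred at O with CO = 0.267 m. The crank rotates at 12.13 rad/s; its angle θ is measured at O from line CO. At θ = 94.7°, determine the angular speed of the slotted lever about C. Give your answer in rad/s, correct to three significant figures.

2.31

ω = 12.13 rad/s
Crank pin A relative to C: A = (d + r cosθ, r sinθ); lever angle φ = atan2(r sinθ, d + r cosθ).
Differentiating tanφ: φ̇ = rω(d cosθ + r)/(d² + r² + 2dr cosθ).
d² + r² + 2dr cosθ = |CA|² = 0.0842948 m²;  d cosθ + r = +0.11612 m.
|ω_lever| = |0.138·12.13·+0.11612| / 0.0842948 = 2.306 rad/s.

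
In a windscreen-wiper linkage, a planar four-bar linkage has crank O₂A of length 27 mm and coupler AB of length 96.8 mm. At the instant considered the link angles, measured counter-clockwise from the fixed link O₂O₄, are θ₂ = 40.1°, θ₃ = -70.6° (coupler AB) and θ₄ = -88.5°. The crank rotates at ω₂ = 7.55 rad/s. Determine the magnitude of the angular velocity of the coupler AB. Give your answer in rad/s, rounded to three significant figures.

5.35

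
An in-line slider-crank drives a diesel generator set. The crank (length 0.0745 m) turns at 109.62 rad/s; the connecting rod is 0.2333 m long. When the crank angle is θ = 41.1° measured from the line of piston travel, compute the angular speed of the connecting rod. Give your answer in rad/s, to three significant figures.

ω = 109.6 rad/s
The rod makes angle φ with the slider axis where L sinφ = r sinθ; differentiating, L cosφ·φ̇ = r ω cosθ.
L cosφ = √(L² − r² sin²θ) = 0.2281 m.
|ω_rod| = r ω |cosθ| / √(L² − r² sin²θ) = 0.0745·109.6·0.75356/0.2281 = 26.98 rad/s.

27.0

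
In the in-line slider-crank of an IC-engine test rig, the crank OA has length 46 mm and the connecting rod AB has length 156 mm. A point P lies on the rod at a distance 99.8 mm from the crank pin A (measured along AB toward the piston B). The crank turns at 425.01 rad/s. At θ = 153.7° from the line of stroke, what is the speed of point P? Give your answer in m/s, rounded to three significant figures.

ω = 425 rad/s.  Crank-pin speed |V_A| = rω = 19.55 m/s, perpendicular to OA.
Rod angle: sinφ = −(r/L) sinθ ⇒ φ = -7.507°; ω_rod = −rω cosθ/√(L²−r²sin²θ) = +113.32 rad/s.
V_P = V_A + ω_rod × AP, with AP = 0.0998 m along the rod.
Components: V_Px = −rω sinθ − a·ω_rod·sinφ = -7.1847 m/s;  V_Py = rω cosθ + a·ω_rod·cosφ = -6.3141 m/s.
|V_P| = √(V_Px² + V_Py²) = 9.5649 m/s.

9.56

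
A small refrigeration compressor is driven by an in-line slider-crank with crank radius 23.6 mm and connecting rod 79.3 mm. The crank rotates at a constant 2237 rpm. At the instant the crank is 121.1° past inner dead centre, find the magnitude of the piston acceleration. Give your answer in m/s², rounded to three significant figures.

847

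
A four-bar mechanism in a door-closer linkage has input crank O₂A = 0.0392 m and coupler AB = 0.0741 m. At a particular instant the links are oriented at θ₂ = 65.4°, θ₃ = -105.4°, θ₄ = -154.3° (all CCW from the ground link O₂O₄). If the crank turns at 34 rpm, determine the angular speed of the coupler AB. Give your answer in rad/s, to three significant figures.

ω₂ = 3.56 rad/s (from 34 rpm).
Differentiating the loop-closure r₂e^{iθ₂}+r₃e^{iθ₃}=r₁+r₄e^{iθ₄} gives r₂ω₂e^{iθ₂}+r₃ω₃e^{iθ₃}=r₄ω₄e^{iθ₄}.
Eliminating the other unknown: ω₃ = r₂ω₂ sin(θ₄−θ₂) / [r₃ sin(θ₃−θ₄)].
Numerator sine = +0.63877; denominator sine = +0.75356.
Result = 0.0392·3.56·(+0.63877) / (0.0741·(+0.75356)) = +1.5966 rad/s; magnitude 1.5966 rad/s.

1.60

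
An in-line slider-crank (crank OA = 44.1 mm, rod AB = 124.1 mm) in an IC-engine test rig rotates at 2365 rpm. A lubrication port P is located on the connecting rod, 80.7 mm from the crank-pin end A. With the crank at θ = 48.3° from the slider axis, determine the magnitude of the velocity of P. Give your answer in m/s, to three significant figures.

ω = 247.7 rad/s.  Crank-pin speed |V_A| = rω = 10.922 m/s, perpendicular to OA.
Rod angle: sinφ = −(r/L) sinθ ⇒ φ = -15.386°; ω_rod = −rω cosθ/√(L²−r²sin²θ) = -60.723 rad/s.
V_P = V_A + ω_rod × AP, with AP = 0.0807 m along the rod.
Components: V_Px = −rω sinθ − a·ω_rod·sinφ = -9.4549 m/s;  V_Py = rω cosθ + a·ω_rod·cosφ = +2.5409 m/s.
|V_P| = √(V_Px² + V_Py²) = 9.7904 m/s.

9.79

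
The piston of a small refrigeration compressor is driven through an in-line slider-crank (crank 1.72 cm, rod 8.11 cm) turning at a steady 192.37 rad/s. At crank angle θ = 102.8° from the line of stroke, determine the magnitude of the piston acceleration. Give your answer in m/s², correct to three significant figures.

ω = 192.4 rad/s
x(θ) = r cosθ + √(L² − r² sin²θ); with ω constant, a = ω²·d²x/dθ².
d²x/dθ² = −r cosθ − r²(cos2θ)/√u − r⁴ sin²2θ/(4u^{3/2}),  u = L² − r² sin²θ = 0.00629589 m².
Substituting r = 0.0172 m, L = 0.0811 m, θ = 102.8°: d²x/dθ² = +0.0071649 m.
a = ω²·d²x/dθ² = (192.4)²·(+0.0071649) = +265.15 m/s²;  |a| = 265.15 m/s².

265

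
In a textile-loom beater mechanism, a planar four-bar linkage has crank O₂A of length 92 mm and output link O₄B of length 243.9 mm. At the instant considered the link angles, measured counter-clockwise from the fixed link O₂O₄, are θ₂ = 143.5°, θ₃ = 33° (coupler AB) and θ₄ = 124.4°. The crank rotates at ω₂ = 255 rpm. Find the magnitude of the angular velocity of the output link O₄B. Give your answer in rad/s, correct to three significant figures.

9.44

ω₂ = 26.7 rad/s (from 255 rpm).
Differentiating the loop-closure r₂e^{iθ₂}+r₃e^{iθ₃}=r₁+r₄e^{iθ₄} gives r₂ω₂e^{iθ₂}+r₃ω₃e^{iθ₃}=r₄ω₄e^{iθ₄}.
Eliminating the other unknown: ω₄ = r₂ω₂ sin(θ₂−θ₃) / [r₄ sin(θ₄−θ₃)].
Numerator sine = +0.93667; denominator sine = +0.99970.
Result = 0.092·26.7·(+0.93667) / (0.2439·(+0.99970)) = +9.4376 rad/s; magnitude 9.4376 rad/s.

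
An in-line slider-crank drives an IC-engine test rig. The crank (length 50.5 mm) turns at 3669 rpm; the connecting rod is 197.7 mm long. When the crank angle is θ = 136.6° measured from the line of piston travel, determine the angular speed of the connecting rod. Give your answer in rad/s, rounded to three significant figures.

72.4

ω = 384.2 rad/s (converted from 3669 rpm).
The rod makes angle φ with the slider axis where L sinφ = r sinθ; differentiating, L cosφ·φ̇ = r ω cosθ.
L cosφ = √(L² − r² sin²θ) = 0.19463 m.
|ω_rod| = r ω |cosθ| / √(L² − r² sin²θ) = 0.0505·384.2·0.72657/0.19463 = 72.433 rad/s.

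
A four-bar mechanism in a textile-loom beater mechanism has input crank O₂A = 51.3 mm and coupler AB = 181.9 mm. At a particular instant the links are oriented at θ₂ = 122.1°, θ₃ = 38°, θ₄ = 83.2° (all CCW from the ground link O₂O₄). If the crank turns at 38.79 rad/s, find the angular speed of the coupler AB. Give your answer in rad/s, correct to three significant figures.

9.68

ω₂ = 38.79 rad/s
Differentiating the loop-closure r₂e^{iθ₂}+r₃e^{iθ₃}=r₁+r₄e^{iθ₄} gives r₂ω₂e^{iθ₂}+r₃ω₃e^{iθ₃}=r₄ω₄e^{iθ₄}.
Eliminating the other unknown: ω₃ = r₂ω₂ sin(θ₄−θ₂) / [r₃ sin(θ₃−θ₄)].
Numerator sine = -0.62796; denominator sine = -0.70957.
Result = 0.0513·38.79·(-0.62796) / (0.1819·(-0.70957)) = +9.6815 rad/s; magnitude 9.6815 rad/s.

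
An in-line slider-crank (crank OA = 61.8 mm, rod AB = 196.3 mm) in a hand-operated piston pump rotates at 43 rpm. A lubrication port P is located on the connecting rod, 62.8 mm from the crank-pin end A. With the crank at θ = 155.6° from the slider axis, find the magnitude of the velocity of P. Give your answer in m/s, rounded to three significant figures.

ω = 4.503 rad/s.  Crank-pin speed |V_A| = rω = 0.27828 m/s, perpendicular to OA.
Rod angle: sinφ = −(r/L) sinθ ⇒ φ = -7.473°; ω_rod = −rω cosθ/√(L²−r²sin²θ) = +1.3021 rad/s.
V_P = V_A + ω_rod × AP, with AP = 0.0628 m along the rod.
Components: V_Px = −rω sinθ − a·ω_rod·sinφ = -0.10432 m/s;  V_Py = rω cosθ + a·ω_rod·cosφ = -0.17235 m/s.
|V_P| = √(V_Px² + V_Py²) = 0.20147 m/s.

0.201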